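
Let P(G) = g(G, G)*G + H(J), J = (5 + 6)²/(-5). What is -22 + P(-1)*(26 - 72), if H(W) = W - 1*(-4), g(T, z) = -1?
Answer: 4306/5 ≈ 861.20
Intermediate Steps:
J = -121/5 (J = 11²*(-⅕) = 121*(-⅕) = -121/5 ≈ -24.200)
H(W) = 4 + W (H(W) = W + 4 = 4 + W)
P(G) = -101/5 - G (P(G) = -G + (4 - 121/5) = -G - 101/5 = -101/5 - G)
-22 + P(-1)*(26 - 72) = -22 + (-101/5 - 1*(-1))*(26 - 72) = -22 + (-101/5 + 1)*(-46) = -22 - 96/5*(-46) = -22 + 4416/5 = 4306/5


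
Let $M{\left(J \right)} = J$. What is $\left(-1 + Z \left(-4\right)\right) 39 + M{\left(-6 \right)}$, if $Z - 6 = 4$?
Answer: $-1605$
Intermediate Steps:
$Z = 10$ ($Z = 6 + 4 = 10$)
$\left(-1 + Z \left(-4\right)\right) 39 + M{\left(-6 \right)} = \left(-1 + 10 \left(-4\right)\right) 39 - 6 = \left(-1 - 40\right) 39 - 6 = \left(-41\right) 39 - 6 = -1599 - 6 = -1605$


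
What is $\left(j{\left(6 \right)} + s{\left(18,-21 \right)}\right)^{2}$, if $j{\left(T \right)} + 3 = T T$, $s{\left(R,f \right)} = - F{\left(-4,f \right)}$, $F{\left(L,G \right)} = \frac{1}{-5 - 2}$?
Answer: $\frac{53824}{49} \approx 1098.4$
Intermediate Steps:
$F{\left(L,G \right)} = - \frac{1}{7}$ ($F{\left(L,G \right)} = \frac{1}{-7} = - \frac{1}{7}$)
$s{\left(R,f \right)} = \frac{1}{7}$ ($s{\left(R,f \right)} = \left(-1\right) \left(- \frac{1}{7}\right) = \frac{1}{7}$)
$j{\left(T \right)} = -3 + T^{2}$ ($j{\left(T \right)} = -3 + T T = -3 + T^{2}$)
$\left(j{\left(6 \right)} + s{\left(18,-21 \right)}\right)^{2} = \left(\left(-3 + 6^{2}\right) + \frac{1}{7}\right)^{2} = \left(\left(-3 + 36\right) + \frac{1}{7}\right)^{2} = \left(33 + \frac{1}{7}\right)^{2} = \left(\frac{232}{7}\right)^{2} = \frac{53824}{49}$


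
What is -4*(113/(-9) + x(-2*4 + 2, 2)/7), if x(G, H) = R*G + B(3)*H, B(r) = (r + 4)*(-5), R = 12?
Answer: 8276/63 ≈ 131.36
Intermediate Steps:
B(r) = -20 - 5*r (B(r) = (4 + r)*(-5) = -20 - 5*r)
x(G, H) = -35*H + 12*G (x(G, H) = 12*G + (-20 - 5*3)*H = 12*G + (-20 - 15)*H = 12*G - 35*H = -35*H + 12*G)
-4*(113/(-9) + x(-2*4 + 2, 2)/7) = -4*(113/(-9) + (-35*2 + 12*(-2*4 + 2))/7) = -4*(113*(-1/9) + (-70 + 12*(-8 + 2))*(1/7)) = -4*(-113/9 + (-70 + 12*(-6))*(1/7)) = -4*(-113/9 + (-70 - 72)*(1/7)) = -4*(-113/9 - 142*1/7) = -4*(-113/9 - 142/7) = -4*(-2069/63) = 8276/63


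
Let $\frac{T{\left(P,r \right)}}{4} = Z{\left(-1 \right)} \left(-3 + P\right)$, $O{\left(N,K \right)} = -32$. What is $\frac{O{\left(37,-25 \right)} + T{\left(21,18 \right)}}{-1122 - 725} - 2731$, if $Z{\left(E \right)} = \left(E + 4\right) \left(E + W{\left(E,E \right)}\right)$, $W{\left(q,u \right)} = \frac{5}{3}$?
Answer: $- \frac{5044269}{1847} \approx -2731.1$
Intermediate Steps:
$W{\left(q,u \right)} = \frac{5}{3}$ ($W{\left(q,u \right)} = 5 \cdot \frac{1}{3} = \frac{5}{3}$)
$Z{\left(E \right)} = \left(4 + E\right) \left(\frac{5}{3} + E\right)$ ($Z{\left(E \right)} = \left(E + 4\right) \left(E + \frac{5}{3}\right) = \left(4 + E\right) \left(\frac{5}{3} + E\right)$)
$T{\left(P,r \right)} = -24 + 8 P$ ($T{\left(P,r \right)} = 4 \left(\frac{20}{3} + \left(-1\right)^{2} + \frac{17}{3} \left(-1\right)\right) \left(-3 + P\right) = 4 \left(\frac{20}{3} + 1 - \frac{17}{3}\right) \left(-3 + P\right) = 4 \cdot 2 \left(-3 + P\right) = 4 \left(-6 + 2 P\right) = -24 + 8 P$)
$\frac{O{\left(37,-25 \right)} + T{\left(21,18 \right)}}{-1122 - 725} - 2731 = \frac{-32 + \left(-24 + 8 \cdot 21\right)}{-1122 - 725} - 2731 = \frac{-32 + \left(-24 + 168\right)}{-1847} - 2731 = \left(-32 + 144\right) \left(- \frac{1}{1847}\right) - 2731 = 112 \left(- \frac{1}{1847}\right) - 2731 = - \frac{112}{1847} - 2731 = - \frac{5044269}{1847}$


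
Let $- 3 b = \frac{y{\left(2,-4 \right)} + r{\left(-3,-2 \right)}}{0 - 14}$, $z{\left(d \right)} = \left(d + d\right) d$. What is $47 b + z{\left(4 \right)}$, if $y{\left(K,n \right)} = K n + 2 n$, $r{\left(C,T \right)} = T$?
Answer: $\frac{83}{7} \approx 11.857$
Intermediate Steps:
$z{\left(d \right)} = 2 d^{2}$ ($z{\left(d \right)} = 2 d d = 2 d^{2}$)
$y{\left(K,n \right)} = 2 n + K n$
$b = - \frac{3}{7}$ ($b = - \frac{\left(- 4 \left(2 + 2\right) - 2\right) \frac{1}{0 - 14}}{3} = - \frac{\left(\left(-4\right) 4 - 2\right) \frac{1}{-14}}{3} = - \frac{\left(-16 - 2\right) \left(- \frac{1}{14}\right)}{3} = - \frac{\left(-18\right) \left(- \frac{1}{14}\right)}{3} = \left(- \frac{1}{3}\right) \frac{9}{7} = - \frac{3}{7} \approx -0.42857$)
$47 b + z{\left(4 \right)} = 47 \left(- \frac{3}{7}\right) + 2 \cdot 4^{2} = - \frac{141}{7} + 2 \cdot 16 = - \frac{141}{7} + 32 = \frac{83}{7}$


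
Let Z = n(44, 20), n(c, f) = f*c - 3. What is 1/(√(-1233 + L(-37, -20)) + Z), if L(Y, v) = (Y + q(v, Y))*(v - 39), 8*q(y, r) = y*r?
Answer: 1754/1547273 - I*√18030/1547273 ≈ 0.0011336 - 8.6782e-5*I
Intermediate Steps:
n(c, f) = -3 + c*f (n(c, f) = c*f - 3 = -3 + c*f)
Z = 877 (Z = -3 + 44*20 = -3 + 880 = 877)
q(y, r) = r*y/8 (q(y, r) = (y*r)/8 = (r*y)/8 = r*y/8)
L(Y, v) = (-39 + v)*(Y + Y*v/8) (L(Y, v) = (Y + Y*v/8)*(v - 39) = (Y + Y*v/8)*(-39 + v) = (-39 + v)*(Y + Y*v/8))
1/(√(-1233 + L(-37, -20)) + Z) = 1/(√(-1233 + (⅛)*(-37)*(-312 + (-20)² - 31*(-20))) + 877) = 1/(√(-1233 + (⅛)*(-37)*(-312 + 400 + 620)) + 877) = 1/(√(-1233 + (⅛)*(-37)*708) + 877) = 1/(√(-1233 - 6549/2) + 877) = 1/(√(-9015/2) + 877) = 1/(I*√18030/2 + 877) = 1/(877 + I*√18030/2)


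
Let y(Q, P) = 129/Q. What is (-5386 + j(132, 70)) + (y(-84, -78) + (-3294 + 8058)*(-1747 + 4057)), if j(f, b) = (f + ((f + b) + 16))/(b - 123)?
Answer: 16323177657/1484 ≈ 1.0999e+7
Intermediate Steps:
j(f, b) = (16 + b + 2*f)/(-123 + b) (j(f, b) = (f + ((b + f) + 16))/(-123 + b) = (f + (16 + b + f))/(-123 + b) = (16 + b + 2*f)/(-123 + b))
(-5386 + j(132, 70)) + (y(-84, -78) + (-3294 + 8058)*(-1747 + 4057)) = (-5386 + (16 + 70 + 2*132)/(-123 + 70)) + (129/(-84) + (-3294 + 8058)*(-1747 + 4057)) = (-5386 + (16 + 70 + 264)/(-53)) + (129*(-1/84) + 4764*2310) = (-5386 - 1/53*350) + (-43/28 + 11004840) = (-5386 - 350/53) + 308135477/28 = -285808/53 + 308135477/28 = 16323177657/1484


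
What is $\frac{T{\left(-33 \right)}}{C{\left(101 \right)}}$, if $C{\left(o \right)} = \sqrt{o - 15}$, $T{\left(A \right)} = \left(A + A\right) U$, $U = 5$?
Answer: $- \frac{165 \sqrt{86}}{43} \approx -35.585$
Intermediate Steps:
$T{\left(A \right)} = 10 A$ ($T{\left(A \right)} = \left(A + A\right) 5 = 2 A 5 = 10 A$)
$C{\left(o \right)} = \sqrt{-15 + o}$
$\frac{T{\left(-33 \right)}}{C{\left(101 \right)}} = \frac{10 \left(-33\right)}{\sqrt{-15 + 101}} = - \frac{330}{\sqrt{86}} = - 330 \frac{\sqrt{86}}{86} = - \frac{165 \sqrt{86}}{43}$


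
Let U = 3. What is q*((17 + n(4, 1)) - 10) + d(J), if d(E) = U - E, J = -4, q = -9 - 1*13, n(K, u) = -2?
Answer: -103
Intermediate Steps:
q = -22 (q = -9 - 13 = -22)
d(E) = 3 - E
q*((17 + n(4, 1)) - 10) + d(J) = -22*((17 - 2) - 10) + (3 - 1*(-4)) = -22*(15 - 10) + (3 + 4) = -22*5 + 7 = -110 + 7 = -103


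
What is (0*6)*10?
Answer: 0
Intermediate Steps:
(0*6)*10 = 0*10 = 0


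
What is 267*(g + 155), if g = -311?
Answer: -41652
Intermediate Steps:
267*(g + 155) = 267*(-311 + 155) = 267*(-156) = -41652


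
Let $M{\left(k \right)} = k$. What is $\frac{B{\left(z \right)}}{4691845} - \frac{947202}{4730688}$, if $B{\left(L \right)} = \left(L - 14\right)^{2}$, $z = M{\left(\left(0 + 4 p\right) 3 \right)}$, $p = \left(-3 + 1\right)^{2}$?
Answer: $- \frac{739776048727}{3699275806560} \approx -0.19998$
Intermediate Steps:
$p = 4$ ($p = \left(-2\right)^{2} = 4$)
$z = 48$ ($z = \left(0 + 4 \cdot 4\right) 3 = \left(0 + 16\right) 3 = 16 \cdot 3 = 48$)
$B{\left(L \right)} = \left(-14 + L\right)^{2}$
$\frac{B{\left(z \right)}}{4691845} - \frac{947202}{4730688} = \frac{\left(-14 + 48\right)^{2}}{4691845} - \frac{947202}{4730688} = 34^{2} \cdot \frac{1}{4691845} - \frac{157867}{788448} = 1156 \cdot \frac{1}{4691845} - \frac{157867}{788448} = \frac{1156}{4691845} - \frac{157867}{788448} = - \frac{739776048727}{3699275806560}$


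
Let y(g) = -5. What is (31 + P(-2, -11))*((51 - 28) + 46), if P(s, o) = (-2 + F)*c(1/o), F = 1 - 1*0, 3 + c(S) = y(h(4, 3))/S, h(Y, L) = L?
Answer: -1449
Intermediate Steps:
c(S) = -3 - 5/S
F = 1 (F = 1 + 0 = 1)
P(s, o) = 3 + 5*o (P(s, o) = (-2 + 1)*(-3 - 5*o) = -(-3 - 5*o) = 3 + 5*o)
(31 + P(-2, -11))*((51 - 28) + 46) = (31 + (3 + 5*(-11)))*((51 - 28) + 46) = (31 + (3 - 55))*(23 + 46) = (31 - 52)*69 = -21*69 = -1449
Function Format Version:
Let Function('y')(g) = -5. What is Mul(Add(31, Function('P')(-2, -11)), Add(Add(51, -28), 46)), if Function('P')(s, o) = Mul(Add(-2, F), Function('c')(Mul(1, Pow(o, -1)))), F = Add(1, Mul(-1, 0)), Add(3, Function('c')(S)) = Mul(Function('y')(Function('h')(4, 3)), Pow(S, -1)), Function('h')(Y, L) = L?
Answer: -1449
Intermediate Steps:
Function('c')(S) = Add(-3, Mul(-5, Pow(S, -1)))
F = 1 (F = Add(1, 0) = 1)
Function('P')(s, o) = Add(3, Mul(5, o)) (Function('P')(s, o) = Mul(Add(-2, 1), Add(-3, Mul(-5, Pow(Mul(1, Pow(o, -1)), -1)))) = Mul(-1, Add(-3, Mul(-5, Pow(Pow(o, -1), -1)))) = Mul(-1, Add(-3, Mul(-5, o))) = Add(3, Mul(5, o)))
Mul(Add(31, Function('P')(-2, -11)), Add(Add(51, -28), 46)) = Mul(Add(31, Add(3, Mul(5, -11))), Add(Add(51, -28), 46)) = Mul(Add(31, Add(3, -55)), Add(23, 46)) = Mul(Add(31, -52), 69) = Mul(-21, 69) = -1449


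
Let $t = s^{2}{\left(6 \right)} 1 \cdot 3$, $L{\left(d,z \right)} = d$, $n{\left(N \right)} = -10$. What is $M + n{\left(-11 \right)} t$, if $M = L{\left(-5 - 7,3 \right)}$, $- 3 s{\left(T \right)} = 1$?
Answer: $- \frac{46}{3} \approx -15.333$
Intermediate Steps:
$s{\left(T \right)} = - \frac{1}{3}$ ($s{\left(T \right)} = \left(- \frac{1}{3}\right) 1 = - \frac{1}{3}$)
$M = -12$ ($M = -5 - 7 = -12$)
$t = \frac{1}{3}$ ($t = \left(- \frac{1}{3}\right)^{2} \cdot 1 \cdot 3 = \frac{1}{9} \cdot 1 \cdot 3 = \frac{1}{9} \cdot 3 = \frac{1}{3} \approx 0.33333$)
$M + n{\left(-11 \right)} t = -12 - \frac{10}{3} = - \frac{46}{3}$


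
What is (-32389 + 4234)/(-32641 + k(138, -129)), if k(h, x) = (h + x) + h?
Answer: 28155/32494 ≈ 0.86647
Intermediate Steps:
k(h, x) = x + 2*h
(-32389 + 4234)/(-32641 + k(138, -129)) = (-32389 + 4234)/(-32641 + (-129 + 2*138)) = -28155/(-32641 + (-129 + 276)) = -28155/(-32641 + 147) = -28155/(-32494) = -28155*(-1/32494) = 28155/32494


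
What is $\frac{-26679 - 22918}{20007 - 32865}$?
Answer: $\frac{49597}{12858} \approx 3.8573$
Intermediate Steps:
$\frac{-26679 - 22918}{20007 - 32865} = - \frac{49597}{20007 - 32865} = - \frac{49597}{-12858} = \left(-49597\right) \left(- \frac{1}{12858}\right) = \frac{49597}{12858}$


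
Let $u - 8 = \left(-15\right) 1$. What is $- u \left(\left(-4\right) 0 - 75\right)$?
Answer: $-525$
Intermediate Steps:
$u = -7$ ($u = 8 - 15 = -7$)
$- u \left(\left(-4\right) 0 - 75\right) = - \left(-7\right) \left(\left(-4\right) 0 - 75\right) = - \left(-7\right) \left(0 - 75\right) = - \left(-7\right) \left(-75\right) = \left(-1\right) 525 = -525$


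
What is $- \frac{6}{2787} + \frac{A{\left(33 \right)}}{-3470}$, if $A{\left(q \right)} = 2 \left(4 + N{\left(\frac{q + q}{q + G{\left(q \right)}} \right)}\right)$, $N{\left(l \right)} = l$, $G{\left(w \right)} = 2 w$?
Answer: $- \frac{23416}{4835445} \approx -0.0048426$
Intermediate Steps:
$A{\left(q \right)} = \frac{28}{3}$ ($A{\left(q \right)} = 2 \left(4 + \frac{q + q}{q + 2 q}\right) = 2 \left(4 + \frac{2 q}{3 q}\right) = 2 \left(4 + 2 q \frac{1}{3 q}\right) = 2 \left(4 + \frac{2}{3}\right) = 2 \cdot \frac{14}{3} = \frac{28}{3}$)
$- \frac{6}{2787} + \frac{A{\left(33 \right)}}{-3470} = - \frac{6}{2787} + \frac{28}{3 \left(-3470\right)} = \left(-6\right) \frac{1}{2787} + \frac{28}{3} \left(- \frac{1}{3470}\right) = - \frac{2}{929} - \frac{14}{5205} = - \frac{23416}{4835445}$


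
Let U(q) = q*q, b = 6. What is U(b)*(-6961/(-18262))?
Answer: 125298/9131 ≈ 13.722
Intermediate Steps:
U(q) = q²
U(b)*(-6961/(-18262)) = 6²*(-6961/(-18262)) = 36*(-6961*(-1/18262)) = 36*(6961/18262) = 125298/9131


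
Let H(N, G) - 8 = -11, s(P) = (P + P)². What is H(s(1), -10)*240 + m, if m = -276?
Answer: -996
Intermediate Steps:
s(P) = 4*P² (s(P) = (2*P)² = 4*P²)
H(N, G) = -3 (H(N, G) = 8 - 11 = -3)
H(s(1), -10)*240 + m = -3*240 - 276 = -720 - 276 = -996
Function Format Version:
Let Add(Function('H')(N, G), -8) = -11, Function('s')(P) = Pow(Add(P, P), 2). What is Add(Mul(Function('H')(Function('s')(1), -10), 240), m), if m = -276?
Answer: -996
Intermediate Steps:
Function('s')(P) = Mul(4, Pow(P, 2)) (Function('s')(P) = Pow(Mul(2, P), 2) = Mul(4, Pow(P, 2)))
Function('H')(N, G) = -3 (Function('H')(N, G) = Add(8, -11) = -3)
Add(Mul(Function('H')(Function('s')(1), -10), 240), m) = Add(Mul(-3, 240), -276) = Add(-720, -276) = -996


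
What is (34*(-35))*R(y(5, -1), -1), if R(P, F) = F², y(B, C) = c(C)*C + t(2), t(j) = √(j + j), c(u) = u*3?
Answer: -1190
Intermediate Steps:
c(u) = 3*u
t(j) = √2*√j (t(j) = √(2*j) = √2*√j)
y(B, C) = 2 + 3*C² (y(B, C) = (3*C)*C + √2*√2 = 3*C² + 2 = 2 + 3*C²)
(34*(-35))*R(y(5, -1), -1) = (34*(-35))*(-1)² = -1190*1 = -1190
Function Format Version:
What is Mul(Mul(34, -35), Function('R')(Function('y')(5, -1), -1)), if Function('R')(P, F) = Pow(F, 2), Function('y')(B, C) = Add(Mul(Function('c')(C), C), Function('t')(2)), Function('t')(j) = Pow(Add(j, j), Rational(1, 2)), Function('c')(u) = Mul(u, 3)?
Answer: -1190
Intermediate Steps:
Function('c')(u) = Mul(3, u)
Function('t')(j) = Mul(Pow(2, Rational(1, 2)), Pow(j, Rational(1, 2))) (Function('t')(j) = Pow(Mul(2, j), Rational(1, 2)) = Mul(Pow(2, Rational(1, 2)), Pow(j, Rational(1, 2))))
Function('y')(B, C) = Add(2, Mul(3, Pow(C, 2))) (Function('y')(B, C) = Add(Mul(Mul(3, C), C), Mul(Pow(2, Rational(1, 2)), Pow(2, Rational(1, 2)))) = Add(Mul(3, Pow(C, 2)), 2) = Add(2, Mul(3, Pow(C, 2))))
Mul(Mul(34, -35), Function('R')(Function('y')(5, -1), -1)) = Mul(Mul(34, -35), Pow(-1, 2)) = Mul(-1190, 1) = -1190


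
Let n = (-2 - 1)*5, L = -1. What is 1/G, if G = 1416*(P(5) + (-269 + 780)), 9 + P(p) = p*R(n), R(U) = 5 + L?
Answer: 1/739152 ≈ 1.3529e-6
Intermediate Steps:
n = -15 (n = -3*5 = -15)
R(U) = 4 (R(U) = 5 - 1 = 4)
P(p) = -9 + 4*p (P(p) = -9 + p*4 = -9 + 4*p)
G = 739152 (G = 1416*((-9 + 4*5) + (-269 + 780)) = 1416*((-9 + 20) + 511) = 1416*(11 + 511) = 1416*522 = 739152)
1/G = 1/739152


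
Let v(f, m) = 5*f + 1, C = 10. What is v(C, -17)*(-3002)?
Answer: -153102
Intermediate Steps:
v(f, m) = 1 + 5*f
v(C, -17)*(-3002) = (1 + 5*10)*(-3002) = (1 + 50)*(-3002) = 51*(-3002) = -153102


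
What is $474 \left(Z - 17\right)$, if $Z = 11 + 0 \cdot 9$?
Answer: $-2844$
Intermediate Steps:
$Z = 11$ ($Z = 11 + 0 = 11$)
$474 \left(Z - 17\right) = 474 \left(11 - 17\right) = 474 \left(-6\right) = -2844$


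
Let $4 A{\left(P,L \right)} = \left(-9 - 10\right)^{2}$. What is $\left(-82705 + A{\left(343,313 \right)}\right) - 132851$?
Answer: $- \frac{861863}{4} \approx -2.1547 \cdot 10^{5}$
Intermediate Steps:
$A{\left(P,L \right)} = \frac{361}{4}$ ($A{\left(P,L \right)} = \frac{\left(-9 - 10\right)^{2}}{4} = \frac{\left(-19\right)^{2}}{4} = \frac{1}{4} \cdot 361 = \frac{361}{4}$)
$\left(-82705 + A{\left(343,313 \right)}\right) - 132851 = \left(-82705 + \frac{361}{4}\right) - 132851 = - \frac{330459}{4} - 132851 = - \frac{861863}{4}$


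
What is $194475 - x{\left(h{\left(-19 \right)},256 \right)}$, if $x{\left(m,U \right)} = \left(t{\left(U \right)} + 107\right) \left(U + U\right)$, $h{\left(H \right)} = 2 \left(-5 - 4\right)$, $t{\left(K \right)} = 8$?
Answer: $135595$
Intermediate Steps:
$h{\left(H \right)} = -18$ ($h{\left(H \right)} = 2 \left(-9\right) = -18$)
$x{\left(m,U \right)} = 230 U$ ($x{\left(m,U \right)} = \left(8 + 107\right) \left(U + U\right) = 115 \cdot 2 U = 230 U$)
$194475 - x{\left(h{\left(-19 \right)},256 \right)} = 194475 - 230 \cdot 256 = 194475 - 58880 = 135595$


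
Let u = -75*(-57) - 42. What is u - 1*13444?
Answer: -9211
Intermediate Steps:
u = 4233 (u = 4275 - 42 = 4233)
u - 1*13444 = 4233 - 1*13444 = 4233 - 13444 = -9211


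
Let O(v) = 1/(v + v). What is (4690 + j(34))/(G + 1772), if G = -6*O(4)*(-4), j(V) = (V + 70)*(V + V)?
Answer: 11762/1775 ≈ 6.6265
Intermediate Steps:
O(v) = 1/(2*v)
j(V) = 2*V*(70 + V) (j(V) = (70 + V)*(2*V) = 2*V*(70 + V))
G = 3 (G = -3/4*(-4) = -6*⅛*(-4) = -¾*(-4) = 3)
(4690 + j(34))/(G + 1772) = (4690 + 2*34*(70 + 34))/(3 + 1772) = (4690 + 2*34*104)/1775 = (4690 + 7072)*(1/1775) = 11762*(1/1775) = 11762/1775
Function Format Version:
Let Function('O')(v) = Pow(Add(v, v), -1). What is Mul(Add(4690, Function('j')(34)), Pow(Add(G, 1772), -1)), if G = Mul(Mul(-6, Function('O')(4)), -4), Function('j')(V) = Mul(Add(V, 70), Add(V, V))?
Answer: Rational(11762, 1775) ≈ 6.6265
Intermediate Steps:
Function('O')(v) = Mul(Rational(1, 2), Pow(v, -1)) (Function('O')(v) = Pow(Mul(2, v), -1) = Mul(Rational(1, 2), Pow(v, -1)))
Function('j')(V) = Mul(2, V, Add(70, V)) (Function('j')(V) = Mul(Add(70, V), Mul(2, V)) = Mul(2, V, Add(70, V)))
G = 3 (G = Mul(Mul(-6, Mul(Rational(1, 2), Pow(4, -1))), -4) = Mul(Mul(-6, Mul(Rational(1, 2), Rational(1, 4))), -4) = Mul(Mul(-6, Rational(1, 8)), -4) = Mul(Rational(-3, 4), -4) = 3)
Mul(Add(4690, Function('j')(34)), Pow(Add(G, 1772), -1)) = Mul(Add(4690, Mul(2, 34, Add(70, 34))), Pow(Add(3, 1772), -1)) = Mul(Add(4690, Mul(2, 34, 104)), Pow(1775, -1)) = Mul(Add(4690, 7072), Rational(1, 1775)) = Mul(11762, Rational(1, 1775)) = Rational(11762, 1775)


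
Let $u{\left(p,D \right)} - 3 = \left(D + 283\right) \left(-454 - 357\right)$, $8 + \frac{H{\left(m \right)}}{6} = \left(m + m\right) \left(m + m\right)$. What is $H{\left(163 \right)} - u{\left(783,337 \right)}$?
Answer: $1140425$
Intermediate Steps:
$H{\left(m \right)} = -48 + 24 m^{2}$ ($H{\left(m \right)} = -48 + 6 \left(m + m\right) \left(m + m\right) = -48 + 6 \cdot 2 m 2 m = -48 + 6 \cdot 4 m^{2} = -48 + 24 m^{2}$)
$u{\left(p,D \right)} = -229510 - 811 D$ ($u{\left(p,D \right)} = 3 + \left(D + 283\right) \left(-454 - 357\right) = 3 + \left(283 + D\right) \left(-811\right) = 3 - \left(229513 + 811 D\right) = -229510 - 811 D$)
$H{\left(163 \right)} - u{\left(783,337 \right)} = \left(-48 + 24 \cdot 163^{2}\right) - \left(-229510 - 273307\right) = \left(-48 + 24 \cdot 26569\right) - \left(-229510 - 273307\right) = \left(-48 + 637656\right) - -502817 = 637608 + 502817 = 1140425$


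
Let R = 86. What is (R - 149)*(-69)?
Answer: 4347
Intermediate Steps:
(R - 149)*(-69) = (86 - 149)*(-69) = -63*(-69) = 4347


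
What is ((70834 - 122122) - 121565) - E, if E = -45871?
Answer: -126982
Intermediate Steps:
((70834 - 122122) - 121565) - E = ((70834 - 122122) - 121565) - 1*(-45871) = (-51288 - 121565) + 45871 = -172853 + 45871 = -126982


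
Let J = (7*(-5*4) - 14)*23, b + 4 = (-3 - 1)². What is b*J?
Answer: -42504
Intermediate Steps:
b = 12 (b = -4 + (-3 - 1)² = -4 + (-4)² = -4 + 16 = 12)
J = -3542 (J = (7*(-20) - 14)*23 = (-140 - 14)*23 = -154*23 = -3542)
b*J = 12*(-3542) = -42504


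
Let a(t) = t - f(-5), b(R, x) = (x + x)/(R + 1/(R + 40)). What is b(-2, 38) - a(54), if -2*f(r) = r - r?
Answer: -6938/75 ≈ -92.507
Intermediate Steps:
f(r) = 0 (f(r) = -(r - r)/2 = -½*0 = 0)
b(R, x) = 2*x/(R + 1/(40 + R)) (b(R, x) = (2*x)/(R + 1/(40 + R)) = 2*x/(R + 1/(40 + R)))
a(t) = t (a(t) = t - 1*0 = t + 0 = t)
b(-2, 38) - a(54) = 2*38*(40 - 2)/(1 + (-2)² + 40*(-2)) - 1*54 = 2*38*38/(1 + 4 - 80) - 54 = 2*38*38/(-75) - 54 = 2*38*(-1/75)*38 - 54 = -2888/75 - 54 = -6938/75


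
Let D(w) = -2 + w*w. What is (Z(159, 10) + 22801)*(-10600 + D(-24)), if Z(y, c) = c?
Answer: -228703086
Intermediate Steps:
D(w) = -2 + w²
(Z(159, 10) + 22801)*(-10600 + D(-24)) = (10 + 22801)*(-10600 + (-2 + (-24)²)) = 22811*(-10600 + (-2 + 576)) = 22811*(-10600 + 574) = 22811*(-10026) = -228703086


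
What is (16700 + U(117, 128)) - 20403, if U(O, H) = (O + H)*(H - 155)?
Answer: -10318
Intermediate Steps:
U(O, H) = (-155 + H)*(H + O) (U(O, H) = (H + O)*(-155 + H) = (-155 + H)*(H + O))
(16700 + U(117, 128)) - 20403 = (16700 + (128**2 - 155*128 - 155*117 + 128*117)) - 20403 = (16700 + (16384 - 19840 - 18135 + 14976)) - 20403 = (16700 - 6615) - 20403 = 10085 - 20403 = -10318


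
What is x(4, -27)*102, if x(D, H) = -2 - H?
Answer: 2550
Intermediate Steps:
x(4, -27)*102 = (-2 - 1*(-27))*102 = (-2 + 27)*102 = 25*102 = 2550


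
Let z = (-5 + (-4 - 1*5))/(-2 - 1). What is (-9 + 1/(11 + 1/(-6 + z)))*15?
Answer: -5475/41 ≈ -133.54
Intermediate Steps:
z = 14/3 (z = (-5 + (-4 - 5))/(-3) = (-5 - 9)*(-1/3) = -14*(-1/3) = 14/3 ≈ 4.6667)
(-9 + 1/(11 + 1/(-6 + z)))*15 = (-9 + 1/(11 + 1/(-6 + 14/3)))*15 = (-9 + 1/(11 + 1/(-4/3)))*15 = (-9 + 1/(11 - 3/4))*15 = (-9 + 1/(41/4))*15 = (-9 + 4/41)*15 = -365/41*15 = -5475/41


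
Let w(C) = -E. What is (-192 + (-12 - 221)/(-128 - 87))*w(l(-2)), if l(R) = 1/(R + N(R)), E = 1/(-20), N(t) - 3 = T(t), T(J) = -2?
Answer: -41047/4300 ≈ -9.5458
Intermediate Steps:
N(t) = 1 (N(t) = 3 - 2 = 1)
E = -1/20 ≈ -0.050000
l(R) = 1/(1 + R) (l(R) = 1/(R + 1) = 1/(1 + R))
w(C) = 1/20 (w(C) = -1*(-1/20) = 1/20)
(-192 + (-12 - 221)/(-128 - 87))*w(l(-2)) = (-192 + (-12 - 221)/(-128 - 87))*(1/20) = (-192 - 233/(-215))*(1/20) = (-192 - 233*(-1/215))*(1/20) = (-192 + 233/215)*(1/20) = -41047/215*1/20 = -41047/4300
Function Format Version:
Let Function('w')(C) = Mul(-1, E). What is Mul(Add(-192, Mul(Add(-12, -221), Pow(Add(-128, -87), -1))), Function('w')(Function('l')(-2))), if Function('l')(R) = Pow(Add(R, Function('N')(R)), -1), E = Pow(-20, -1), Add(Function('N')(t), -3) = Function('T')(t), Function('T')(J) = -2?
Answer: Rational(-41047, 4300) ≈ -9.5458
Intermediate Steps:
Function('N')(t) = 1 (Function('N')(t) = Add(3, -2) = 1)
E = Rational(-1, 20) ≈ -0.050000
Function('l')(R) = Pow(Add(1, R), -1) (Function('l')(R) = Pow(Add(R, 1), -1) = Pow(Add(1, R), -1))
Function('w')(C) = Rational(1, 20) (Function('w')(C) = Mul(-1, Rational(-1, 20)) = Rational(1, 20))
Mul(Add(-192, Mul(Add(-12, -221), Pow(Add(-128, -87), -1))), Function('w')(Function('l')(-2))) = Mul(Add(-192, Mul(Add(-12, -221), Pow(Add(-128, -87), -1))), Rational(1, 20)) = Mul(Add(-192, Mul(-233, Pow(-215, -1))), Rational(1, 20)) = Mul(Add(-192, Mul(-233, Rational(-1, 215))), Rational(1, 20)) = Mul(Add(-192, Rational(233, 215)), Rational(1, 20)) = Mul(Rational(-41047, 215), Rational(1, 20)) = Rational(-41047, 4300)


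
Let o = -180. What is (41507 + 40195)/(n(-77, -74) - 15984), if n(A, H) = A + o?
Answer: -81702/16241 ≈ -5.0306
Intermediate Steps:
n(A, H) = -180 + A (n(A, H) = A - 180 = -180 + A)
(41507 + 40195)/(n(-77, -74) - 15984) = (41507 + 40195)/((-180 - 77) - 15984) = 81702/(-257 - 15984) = 81702/(-16241) = 81702*(-1/16241) = -81702/16241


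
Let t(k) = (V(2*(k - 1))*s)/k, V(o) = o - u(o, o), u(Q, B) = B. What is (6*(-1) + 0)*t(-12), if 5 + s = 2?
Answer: 0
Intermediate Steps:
s = -3 (s = -5 + 2 = -3)
V(o) = 0 (V(o) = o - o = 0)
t(k) = 0 (t(k) = (0*(-3))/k = 0/k = 0)
(6*(-1) + 0)*t(-12) = (6*(-1) + 0)*0 = (-6 + 0)*0 = -6*0 = 0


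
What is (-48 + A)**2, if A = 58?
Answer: 100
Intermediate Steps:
(-48 + A)**2 = (-48 + 58)**2 = 10**2 = 100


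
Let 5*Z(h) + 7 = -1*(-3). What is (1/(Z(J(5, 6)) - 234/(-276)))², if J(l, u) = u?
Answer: 52900/121 ≈ 437.19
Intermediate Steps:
Z(h) = -⅘ (Z(h) = -7/5 + (-1*(-3))/5 = -7/5 + (⅕)*3 = -7/5 + ⅗ = -⅘)
(1/(Z(J(5, 6)) - 234/(-276)))² = (1/(-⅘ - 234/(-276)))² = (1/(-⅘ - 234*(-1/276)))² = (1/(-⅘ + 39/46))² = (1/(11/230))² = (230/11)² = 52900/121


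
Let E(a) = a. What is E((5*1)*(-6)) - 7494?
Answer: -7524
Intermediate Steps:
E((5*1)*(-6)) - 7494 = (5*1)*(-6) - 7494 = 5*(-6) - 7494 = -30 - 7494 = -7524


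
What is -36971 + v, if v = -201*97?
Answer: -56468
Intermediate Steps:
v = -19497
-36971 + v = -36971 - 19497 = -56468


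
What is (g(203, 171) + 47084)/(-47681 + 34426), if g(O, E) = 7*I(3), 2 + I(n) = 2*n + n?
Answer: -47133/13255 ≈ -3.5559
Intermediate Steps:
I(n) = -2 + 3*n (I(n) = -2 + (2*n + n) = -2 + 3*n)
g(O, E) = 49 (g(O, E) = 7*(-2 + 3*3) = 7*(-2 + 9) = 7*7 = 49)
(g(203, 171) + 47084)/(-47681 + 34426) = (49 + 47084)/(-47681 + 34426) = 47133/(-13255) = 47133*(-1/13255) = -47133/13255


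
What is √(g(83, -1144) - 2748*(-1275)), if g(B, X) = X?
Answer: 2*√875639 ≈ 1871.5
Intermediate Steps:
√(g(83, -1144) - 2748*(-1275)) = √(-1144 - 2748*(-1275)) = √(-1144 + 3503700) = √3502556 = 2*√875639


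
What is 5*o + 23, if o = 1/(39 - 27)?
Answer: 281/12 ≈ 23.417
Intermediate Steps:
o = 1/12 ≈ 0.083333
5*o + 23 = 5*(1/12) + 23 = 5/12 + 23 = 281/12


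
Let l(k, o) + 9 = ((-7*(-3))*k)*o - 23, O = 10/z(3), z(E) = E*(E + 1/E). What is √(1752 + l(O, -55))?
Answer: √565 ≈ 23.770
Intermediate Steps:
O = 1 (O = 10/(1 + 3²) = 10/(1 + 9) = 10/10 = 10*(⅒) = 1)
l(k, o) = -32 + 21*k*o (l(k, o) = -9 + (((-7*(-3))*k)*o - 23) = -9 + ((21*k)*o - 23) = -9 + (21*k*o - 23) = -9 + (-23 + 21*k*o) = -32 + 21*k*o)
√(1752 + l(O, -55)) = √(1752 + (-32 + 21*1*(-55))) = √(1752 + (-32 - 1155)) = √(1752 - 1187) = √565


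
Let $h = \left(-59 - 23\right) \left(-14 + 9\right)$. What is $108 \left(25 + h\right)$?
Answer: $46980$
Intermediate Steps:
$h = 410$ ($h = \left(-82\right) \left(-5\right) = 410$)
$108 \left(25 + h\right) = 108 \left(25 + 410\right) = 108 \cdot 435 = 46980$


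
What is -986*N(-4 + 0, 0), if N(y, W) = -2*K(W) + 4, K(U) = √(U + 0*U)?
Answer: -3944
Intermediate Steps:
K(U) = √U (K(U) = √(U + 0) = √U)
N(y, W) = 4 - 2*√W (N(y, W) = -2*√W + 4 = 4 - 2*√W)
-986*N(-4 + 0, 0) = -986*(4 - 2*√0) = -986*(4 - 2*0) = -986*(4 + 0) = -986*4 = -3944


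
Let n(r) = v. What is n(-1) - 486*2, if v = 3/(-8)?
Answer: -7779/8 ≈ -972.38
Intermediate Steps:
v = -3/8 (v = 3*(-⅛) = -3/8 ≈ -0.37500)
n(r) = -3/8
n(-1) - 486*2 = -3/8 - 486*2 = -3/8 - 81*12 = -3/8 - 972 = -7779/8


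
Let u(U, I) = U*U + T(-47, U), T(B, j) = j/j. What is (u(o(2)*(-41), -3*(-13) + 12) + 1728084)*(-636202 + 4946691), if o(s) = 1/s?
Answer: 29802811466269/4 ≈ 7.4507e+12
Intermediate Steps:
T(B, j) = 1
u(U, I) = 1 + U² (u(U, I) = U*U + 1 = U² + 1 = 1 + U²)
(u(o(2)*(-41), -3*(-13) + 12) + 1728084)*(-636202 + 4946691) = ((1 + (-41/2)²) + 1728084)*(-636202 + 4946691) = ((1 + ((½)*(-41))²) + 1728084)*4310489 = ((1 + (-41/2)²) + 1728084)*4310489 = ((1 + 1681/4) + 1728084)*4310489 = (1685/4 + 1728084)*4310489 = (6914021/4)*4310489 = 29802811466269/4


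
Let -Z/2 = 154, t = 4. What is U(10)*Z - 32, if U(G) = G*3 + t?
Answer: -10504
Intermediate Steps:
Z = -308 (Z = -2*154 = -308)
U(G) = 4 + 3*G (U(G) = G*3 + 4 = 3*G + 4 = 4 + 3*G)
U(10)*Z - 32 = (4 + 3*10)*(-308) - 32 = (4 + 30)*(-308) - 32 = 34*(-308) - 32 = -10472 - 32 = -10504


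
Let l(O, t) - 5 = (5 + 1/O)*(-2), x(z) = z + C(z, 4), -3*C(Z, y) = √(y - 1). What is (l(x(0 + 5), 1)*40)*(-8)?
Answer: 64000/37 + 320*√3/37 ≈ 1744.7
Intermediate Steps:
C(Z, y) = -√(-1 + y)/3 (C(Z, y) = -√(y - 1)/3 = -√(-1 + y)/3)
x(z) = z - √3/3 (x(z) = z - √(-1 + 4)/3 = z - √3/3)
l(O, t) = -5 - 2/O (l(O, t) = 5 + (5 + 1/O)*(-2) = 5 + (-10 - 2/O) = -5 - 2/O)
(l(x(0 + 5), 1)*40)*(-8) = ((-5 - 2/((0 + 5) - √3/3))*40)*(-8) = ((-5 - 2/(5 - √3/3))*40)*(-8) = (-200 - 80/(5 - √3/3))*(-8) = 1600 + 640/(5 - √3/3)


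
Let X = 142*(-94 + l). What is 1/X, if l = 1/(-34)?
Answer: -17/226987 ≈ -7.4894e-5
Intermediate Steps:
l = -1/34 ≈ -0.029412
X = -226987/17 (X = 142*(-94 - 1/34) = 142*(-3197/34) = -226987/17 ≈ -13352.)
1/X = 1/(-226987/17) = -17/226987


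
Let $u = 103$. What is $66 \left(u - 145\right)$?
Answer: $-2772$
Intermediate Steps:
$66 \left(u - 145\right) = 66 \left(103 - 145\right) = 66 \left(-42\right) = -2772$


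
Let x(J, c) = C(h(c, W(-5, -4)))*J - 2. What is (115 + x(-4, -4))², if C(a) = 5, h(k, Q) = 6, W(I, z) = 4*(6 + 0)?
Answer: 8649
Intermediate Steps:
W(I, z) = 24 (W(I, z) = 4*6 = 24)
x(J, c) = -2 + 5*J (x(J, c) = 5*J - 2 = -2 + 5*J)
(115 + x(-4, -4))² = (115 + (-2 + 5*(-4)))² = (115 + (-2 - 20))² = (115 - 22)² = 93² = 8649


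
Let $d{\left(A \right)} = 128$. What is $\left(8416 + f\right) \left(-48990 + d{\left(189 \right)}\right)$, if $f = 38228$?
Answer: $-2279119128$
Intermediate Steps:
$\left(8416 + f\right) \left(-48990 + d{\left(189 \right)}\right) = \left(8416 + 38228\right) \left(-48990 + 128\right) = 46644 \left(-48862\right) = -2279119128$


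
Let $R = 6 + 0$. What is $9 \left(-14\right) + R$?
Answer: $-120$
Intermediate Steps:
$R = 6$
$9 \left(-14\right) + R = 9 \left(-14\right) + 6 = -126 + 6 = -120$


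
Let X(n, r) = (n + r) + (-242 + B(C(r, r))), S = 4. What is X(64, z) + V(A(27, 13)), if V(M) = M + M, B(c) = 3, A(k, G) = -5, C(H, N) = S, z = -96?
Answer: -281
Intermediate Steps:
C(H, N) = 4
X(n, r) = -239 + n + r (X(n, r) = (n + r) + (-242 + 3) = (n + r) - 239 = -239 + n + r)
V(M) = 2*M
X(64, z) + V(A(27, 13)) = (-239 + 64 - 96) + 2*(-5) = -271 - 10 = -281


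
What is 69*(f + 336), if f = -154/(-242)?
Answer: 255507/11 ≈ 23228.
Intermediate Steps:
f = 7/11 (f = -154*(-1/242) = 7/11 ≈ 0.63636)
69*(f + 336) = 69*(7/11 + 336) = 69*(3703/11) = 255507/11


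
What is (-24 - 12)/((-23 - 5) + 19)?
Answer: 4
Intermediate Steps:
(-24 - 12)/((-23 - 5) + 19) = -36/(-28 + 19) = -36/(-9) = -36*(-1/9) = 4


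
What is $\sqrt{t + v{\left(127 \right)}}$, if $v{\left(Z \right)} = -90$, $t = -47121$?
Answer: $i \sqrt{47211} \approx 217.28 i$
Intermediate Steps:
$\sqrt{t + v{\left(127 \right)}} = \sqrt{-47121 - 90} = \sqrt{-47211} = i \sqrt{47211}$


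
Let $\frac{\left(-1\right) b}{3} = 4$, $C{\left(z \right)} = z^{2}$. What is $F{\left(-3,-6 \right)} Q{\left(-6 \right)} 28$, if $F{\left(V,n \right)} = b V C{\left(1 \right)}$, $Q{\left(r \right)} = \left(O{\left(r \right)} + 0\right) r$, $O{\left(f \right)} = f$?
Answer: $36288$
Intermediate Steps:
$b = -12$ ($b = \left(-3\right) 4 = -12$)
$Q{\left(r \right)} = r^{2}$ ($Q{\left(r \right)} = \left(r + 0\right) r = r r = r^{2}$)
$F{\left(V,n \right)} = - 12 V$ ($F{\left(V,n \right)} = - 12 V 1^{2} = - 12 V 1 = - 12 V$)
$F{\left(-3,-6 \right)} Q{\left(-6 \right)} 28 = \left(-12\right) \left(-3\right) \left(-6\right)^{2} \cdot 28 = 36 \cdot 36 \cdot 28 = 1296 \cdot 28 = 36288$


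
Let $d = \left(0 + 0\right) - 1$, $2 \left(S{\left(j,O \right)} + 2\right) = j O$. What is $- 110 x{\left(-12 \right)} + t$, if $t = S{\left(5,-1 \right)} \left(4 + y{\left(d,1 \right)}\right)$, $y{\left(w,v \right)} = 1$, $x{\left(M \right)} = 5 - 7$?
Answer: $\frac{395}{2} \approx 197.5$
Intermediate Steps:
$x{\left(M \right)} = -2$ ($x{\left(M \right)} = 5 - 7 = -2$)
$S{\left(j,O \right)} = -2 + \frac{O j}{2}$ ($S{\left(j,O \right)} = -2 + \frac{j O}{2} = -2 + \frac{O j}{2}$)
$d = -1$ ($d = 0 - 1 = -1$)
$t = - \frac{45}{2}$ ($t = \left(-2 + \frac{1}{2} \left(-1\right) 5\right) \left(4 + 1\right) = \left(-2 - \frac{5}{2}\right) 5 = \left(- \frac{9}{2}\right) 5 = - \frac{45}{2} \approx -22.5$)
$- 110 x{\left(-12 \right)} + t = \left(-110\right) \left(-2\right) - \frac{45}{2} = 220 - \frac{45}{2} = \frac{395}{2}$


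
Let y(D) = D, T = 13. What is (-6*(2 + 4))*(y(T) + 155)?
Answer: -6048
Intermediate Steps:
(-6*(2 + 4))*(y(T) + 155) = (-6*(2 + 4))*(13 + 155) = -6*6*168 = -36*168 = -6048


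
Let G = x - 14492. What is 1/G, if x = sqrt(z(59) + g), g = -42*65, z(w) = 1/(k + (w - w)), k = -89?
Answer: -1289788/18691850667 - I*sqrt(21624419)/18691850667 ≈ -6.9003e-5 - 2.4878e-7*I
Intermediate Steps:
z(w) = -1/89 (z(w) = 1/(-89 + (w - w)) = 1/(-89 + 0) = 1/(-89) = -1/89)
g = -2730
x = I*sqrt(21624419)/89 (x = sqrt(-1/89 - 2730) = sqrt(-242971/89) = I*sqrt(21624419)/89 ≈ 52.25*I)
G = -14492 + I*sqrt(21624419)/89 (G = I*sqrt(21624419)/89 - 14492 = -14492 + I*sqrt(21624419)/89 ≈ -14492.0 + 52.25*I)
1/G = 1/(-14492 + I*sqrt(21624419)/89)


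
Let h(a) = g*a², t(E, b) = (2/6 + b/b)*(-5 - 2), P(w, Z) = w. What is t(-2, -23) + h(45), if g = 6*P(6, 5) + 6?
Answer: 255122/3 ≈ 85041.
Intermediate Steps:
t(E, b) = -28/3 (t(E, b) = (2*(⅙) + 1)*(-7) = (⅓ + 1)*(-7) = (4/3)*(-7) = -28/3)
g = 42 (g = 6*6 + 6 = 36 + 6 = 42)
h(a) = 42*a²
t(-2, -23) + h(45) = -28/3 + 42*45² = -28/3 + 42*2025 = -28/3 + 85050 = 255122/3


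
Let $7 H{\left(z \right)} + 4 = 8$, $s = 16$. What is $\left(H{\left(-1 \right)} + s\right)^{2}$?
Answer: $\frac{13456}{49} \approx 274.61$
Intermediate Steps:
$H{\left(z \right)} = \frac{4}{7}$ ($H{\left(z \right)} = - \frac{4}{7} + \frac{1}{7} \cdot 8 = - \frac{4}{7} + \frac{8}{7} = \frac{4}{7}$)
$\left(H{\left(-1 \right)} + s\right)^{2} = \left(\frac{4}{7} + 16\right)^{2} = \left(\frac{116}{7}\right)^{2} = \frac{13456}{49}$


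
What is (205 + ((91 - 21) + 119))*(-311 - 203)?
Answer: -202516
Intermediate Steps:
(205 + ((91 - 21) + 119))*(-311 - 203) = (205 + (70 + 119))*(-514) = (205 + 189)*(-514) = 394*(-514) = -202516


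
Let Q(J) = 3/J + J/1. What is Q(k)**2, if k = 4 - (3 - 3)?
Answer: 361/16 ≈ 22.563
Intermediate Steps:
k = 4 (k = 4 - 1*0 = 4 + 0 = 4)
Q(J) = J + 3/J (Q(J) = 3/J + J*1 = 3/J + J = J + 3/J)
Q(k)**2 = (4 + 3/4)**2 = (19/4)**2 = 361/16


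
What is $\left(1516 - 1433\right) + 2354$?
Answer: $2437$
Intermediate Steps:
$\left(1516 - 1433\right) + 2354 = 83 + 2354 = 2437$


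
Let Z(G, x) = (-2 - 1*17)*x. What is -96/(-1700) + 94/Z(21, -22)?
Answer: 24991/88825 ≈ 0.28135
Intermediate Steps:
Z(G, x) = -19*x (Z(G, x) = (-2 - 17)*x = -19*x)
-96/(-1700) + 94/Z(21, -22) = -96/(-1700) + 94/((-19*(-22))) = -96*(-1/1700) + 94/418 = 24/425 + 94*(1/418) = 24/425 + 47/209 = 24991/88825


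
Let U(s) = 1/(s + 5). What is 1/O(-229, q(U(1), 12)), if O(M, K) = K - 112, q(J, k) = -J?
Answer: -6/673 ≈ -0.0089153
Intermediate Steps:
U(s) = 1/(5 + s)
O(M, K) = -112 + K
1/O(-229, q(U(1), 12)) = 1/(-112 - 1/(5 + 1)) = 1/(-112 - 1/6) = 1/(-112 - 1*⅙) = 1/(-112 - ⅙) = 1/(-673/6) = -6/673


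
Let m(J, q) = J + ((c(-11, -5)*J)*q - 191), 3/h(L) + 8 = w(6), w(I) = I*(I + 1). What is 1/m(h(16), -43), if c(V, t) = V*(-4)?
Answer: -34/12167 ≈ -0.0027944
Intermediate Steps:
c(V, t) = -4*V
w(I) = I*(1 + I)
h(L) = 3/34 (h(L) = 3/(-8 + 6*(1 + 6)) = 3/(-8 + 6*7) = 3/(-8 + 42) = 3/34)
m(J, q) = -191 + J + 44*J*q (m(J, q) = J + (((-4*(-11))*J)*q - 191) = J + ((44*J)*q - 191) = J + (44*J*q - 191) = J + (-191 + 44*J*q) = -191 + J + 44*J*q)
1/m(h(16), -43) = 1/(-191 + 3/34 + 44*(3/34)*(-43)) = 1/(-191 + 3/34 - 2838/17) = 1/(-12167/34) = -34/12167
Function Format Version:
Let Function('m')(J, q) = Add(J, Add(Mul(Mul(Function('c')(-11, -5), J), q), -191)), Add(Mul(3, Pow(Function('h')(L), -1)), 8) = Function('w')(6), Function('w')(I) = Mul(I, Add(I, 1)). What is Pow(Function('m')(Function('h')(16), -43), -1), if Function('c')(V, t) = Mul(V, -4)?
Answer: Rational(-34, 12167) ≈ -0.0027944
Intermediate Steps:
Function('c')(V, t) = Mul(-4, V)
Function('w')(I) = Mul(I, Add(1, I))
Function('h')(L) = Rational(3, 34) (Function('h')(L) = Mul(3, Pow(Add(-8, Mul(6, Add(1, 6))), -1)) = Mul(3, Pow(Add(-8, Mul(6, 7)), -1)) = Mul(3, Pow(Add(-8, 42), -1)) = Mul(3, Pow(34, -1)) = Mul(3, Rational(1, 34)) = Rational(3, 34))
Function('m')(J, q) = Add(-191, J, Mul(44, J, q)) (Function('m')(J, q) = Add(J, Add(Mul(Mul(Mul(-4, -11), J), q), -191)) = Add(J, Add(Mul(Mul(44, J), q), -191)) = Add(J, Add(Mul(44, J, q), -191)) = Add(J, Add(-191, Mul(44, J, q))) = Add(-191, J, Mul(44, J, q)))
Pow(Function('m')(Function('h')(16), -43), -1) = Pow(Add(-191, Rational(3, 34), Mul(44, Rational(3, 34), -43)), -1) = Pow(Add(-191, Rational(3, 34), Rational(-2838, 17)), -1) = Pow(Rational(-12167, 34), -1) = Rational(-34, 12167)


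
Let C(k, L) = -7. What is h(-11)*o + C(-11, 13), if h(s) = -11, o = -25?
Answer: 268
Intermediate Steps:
h(-11)*o + C(-11, 13) = -11*(-25) - 7 = 275 - 7 = 268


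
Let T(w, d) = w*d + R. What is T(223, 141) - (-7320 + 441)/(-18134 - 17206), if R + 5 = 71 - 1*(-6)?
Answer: 371244407/11780 ≈ 31515.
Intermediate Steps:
R = 72 (R = -5 + (71 - 1*(-6)) = -5 + (71 + 6) = -5 + 77 = 72)
T(w, d) = 72 + d*w (T(w, d) = w*d + 72 = d*w + 72 = 72 + d*w)
T(223, 141) - (-7320 + 441)/(-18134 - 17206) = (72 + 141*223) - (-7320 + 441)/(-18134 - 17206) = (72 + 31443) - (-6879)/(-35340) = 31515 - (-6879)*(-1)/35340 = 31515 - 1*2293/11780 = 31515 - 2293/11780 = 371244407/11780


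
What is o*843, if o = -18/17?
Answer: -15174/17 ≈ -892.59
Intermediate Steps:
o = -18/17 (o = -18*1/17 = -18/17 ≈ -1.0588)
o*843 = -18/17*843 = -15174/17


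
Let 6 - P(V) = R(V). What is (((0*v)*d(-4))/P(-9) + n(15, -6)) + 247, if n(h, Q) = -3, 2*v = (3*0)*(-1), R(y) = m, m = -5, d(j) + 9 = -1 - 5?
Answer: 244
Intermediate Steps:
d(j) = -15 (d(j) = -9 + (-1 - 5) = -9 - 6 = -15)
R(y) = -5
v = 0 (v = ((3*0)*(-1))/2 = (0*(-1))/2 = (½)*0 = 0)
P(V) = 11 (P(V) = 6 - 1*(-5) = 6 + 5 = 11)
(((0*v)*d(-4))/P(-9) + n(15, -6)) + 247 = (((0*0)*(-15))/11 - 3) + 247 = ((0*(-15))*(1/11) - 3) + 247 = (0*(1/11) - 3) + 247 = (0 - 3) + 247 = -3 + 247 = 244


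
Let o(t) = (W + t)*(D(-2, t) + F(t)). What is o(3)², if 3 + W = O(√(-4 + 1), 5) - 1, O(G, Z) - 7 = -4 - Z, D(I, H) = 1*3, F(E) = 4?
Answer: 441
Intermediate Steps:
D(I, H) = 3
O(G, Z) = 3 - Z (O(G, Z) = 7 + (-4 - Z) = 3 - Z)
W = -6 (W = -3 + ((3 - 1*5) - 1) = -3 + ((3 - 5) - 1) = -3 + (-2 - 1) = -3 - 3 = -6)
o(t) = -42 + 7*t (o(t) = (-6 + t)*(3 + 4) = (-6 + t)*7 = -42 + 7*t)
o(3)² = (-42 + 7*3)² = (-42 + 21)² = (-21)² = 441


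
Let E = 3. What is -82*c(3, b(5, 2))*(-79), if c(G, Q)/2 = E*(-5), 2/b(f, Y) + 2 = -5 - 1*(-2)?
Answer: -194340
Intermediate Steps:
b(f, Y) = -2/5 (b(f, Y) = 2/(-2 + (-5 - 1*(-2))) = 2/(-2 + (-5 + 2)) = 2/(-2 - 3) = 2/(-5) = 2*(-1/5) = -2/5)
c(G, Q) = -30 (c(G, Q) = 2*(3*(-5)) = 2*(-15) = -30)
-82*c(3, b(5, 2))*(-79) = -82*(-30)*(-79) = 2460*(-79) = -194340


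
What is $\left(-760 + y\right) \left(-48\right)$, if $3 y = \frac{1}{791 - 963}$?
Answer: $\frac{1568644}{43} \approx 36480.0$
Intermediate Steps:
$y = - \frac{1}{516}$ ($y = \frac{1}{3 \left(791 - 963\right)} = \frac{1}{3 \left(-172\right)} = \frac{1}{3} \left(- \frac{1}{172}\right) = - \frac{1}{516} \approx -0.001938$)
$\left(-760 + y\right) \left(-48\right) = \left(-760 - \frac{1}{516}\right) \left(-48\right) = \left(- \frac{392161}{516}\right) \left(-48\right) = \frac{1568644}{43}$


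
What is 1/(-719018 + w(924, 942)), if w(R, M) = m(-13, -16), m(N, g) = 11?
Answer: -1/719007 ≈ -1.3908e-6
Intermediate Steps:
w(R, M) = 11
1/(-719018 + w(924, 942)) = 1/(-719018 + 11) = 1/(-719007) = -1/719007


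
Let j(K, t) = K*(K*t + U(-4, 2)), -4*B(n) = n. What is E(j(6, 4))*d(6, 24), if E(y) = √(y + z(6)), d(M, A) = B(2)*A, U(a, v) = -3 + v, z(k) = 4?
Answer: -12*√142 ≈ -143.00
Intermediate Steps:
B(n) = -n/4
d(M, A) = -A/2 (d(M, A) = (-¼*2)*A = -A/2)
j(K, t) = K*(-1 + K*t) (j(K, t) = K*(K*t + (-3 + 2)) = K*(K*t - 1) = K*(-1 + K*t))
E(y) = √(4 + y) (E(y) = √(y + 4) = √(4 + y))
E(j(6, 4))*d(6, 24) = √(4 + 6*(-1 + 6*4))*(-½*24) = √(4 + 6*(-1 + 24))*(-12) = √(4 + 6*23)*(-12) = √(4 + 138)*(-12) = √142*(-12) = -12*√142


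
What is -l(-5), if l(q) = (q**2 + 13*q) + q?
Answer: 45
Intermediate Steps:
l(q) = q**2 + 14*q
-l(-5) = -(-5)*(14 - 5) = -(-5)*9 = -1*(-45) = 45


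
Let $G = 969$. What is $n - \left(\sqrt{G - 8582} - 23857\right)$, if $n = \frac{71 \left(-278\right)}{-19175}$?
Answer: $\frac{457477713}{19175} - i \sqrt{7613} \approx 23858.0 - 87.253 i$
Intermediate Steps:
$n = \frac{19738}{19175}$ ($n = \left(-19738\right) \left(- \frac{1}{19175}\right) = \frac{19738}{19175} \approx 1.0294$)
$n - \left(\sqrt{G - 8582} - 23857\right) = \frac{19738}{19175} - \left(\sqrt{969 - 8582} - 23857\right) = \frac{19738}{19175} - \left(\sqrt{-7613} - 23857\right) = \frac{19738}{19175} - \left(i \sqrt{7613} - 23857\right) = \frac{19738}{19175} - \left(-23857 + i \sqrt{7613}\right) = \frac{19738}{19175} + \left(23857 - i \sqrt{7613}\right) = \frac{457477713}{19175} - i \sqrt{7613}$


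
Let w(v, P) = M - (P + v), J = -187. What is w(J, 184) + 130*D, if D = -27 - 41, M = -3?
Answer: -8840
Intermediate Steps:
w(v, P) = -3 - P - v (w(v, P) = -3 - (P + v) = -3 + (-P - v) = -3 - P - v)
D = -68
w(J, 184) + 130*D = (-3 - 1*184 - 1*(-187)) + 130*(-68) = (-3 - 184 + 187) - 8840 = 0 - 8840 = -8840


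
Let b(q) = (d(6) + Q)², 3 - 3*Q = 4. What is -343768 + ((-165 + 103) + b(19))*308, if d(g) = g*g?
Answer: 260516/9 ≈ 28946.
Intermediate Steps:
Q = -⅓ (Q = 1 - ⅓*4 = 1 - 4/3 = -⅓ ≈ -0.33333)
d(g) = g²
b(q) = 11449/9 (b(q) = (6² - ⅓)² = (36 - ⅓)² = (107/3)² = 11449/9)
-343768 + ((-165 + 103) + b(19))*308 = -343768 + ((-165 + 103) + 11449/9)*308 = -343768 + (-62 + 11449/9)*308 = -343768 + (10891/9)*308 = -343768 + 3354428/9 = 260516/9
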